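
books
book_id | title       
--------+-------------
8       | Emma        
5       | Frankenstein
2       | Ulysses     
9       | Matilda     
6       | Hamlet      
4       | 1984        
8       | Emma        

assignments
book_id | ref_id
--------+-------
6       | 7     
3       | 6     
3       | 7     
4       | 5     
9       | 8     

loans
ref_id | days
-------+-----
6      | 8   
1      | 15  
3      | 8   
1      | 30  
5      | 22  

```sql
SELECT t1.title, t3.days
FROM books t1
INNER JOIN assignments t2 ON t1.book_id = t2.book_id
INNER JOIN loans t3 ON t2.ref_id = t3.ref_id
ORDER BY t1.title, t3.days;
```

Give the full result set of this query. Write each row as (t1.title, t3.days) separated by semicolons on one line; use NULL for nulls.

(1984, 22)

Evaluate left to right. First `books t1 INNER JOIN assignments t2` on book_id: 3 row(s).
Then INNER JOIN `loans t3` on ref_id: keep only rows whose t2.ref_id appears in t3.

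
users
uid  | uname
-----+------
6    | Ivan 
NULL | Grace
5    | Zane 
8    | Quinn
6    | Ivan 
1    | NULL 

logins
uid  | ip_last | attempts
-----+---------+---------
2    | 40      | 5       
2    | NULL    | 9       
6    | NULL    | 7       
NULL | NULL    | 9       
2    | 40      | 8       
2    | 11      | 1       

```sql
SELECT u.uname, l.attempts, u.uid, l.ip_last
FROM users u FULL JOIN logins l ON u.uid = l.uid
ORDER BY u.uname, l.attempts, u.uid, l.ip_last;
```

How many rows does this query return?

11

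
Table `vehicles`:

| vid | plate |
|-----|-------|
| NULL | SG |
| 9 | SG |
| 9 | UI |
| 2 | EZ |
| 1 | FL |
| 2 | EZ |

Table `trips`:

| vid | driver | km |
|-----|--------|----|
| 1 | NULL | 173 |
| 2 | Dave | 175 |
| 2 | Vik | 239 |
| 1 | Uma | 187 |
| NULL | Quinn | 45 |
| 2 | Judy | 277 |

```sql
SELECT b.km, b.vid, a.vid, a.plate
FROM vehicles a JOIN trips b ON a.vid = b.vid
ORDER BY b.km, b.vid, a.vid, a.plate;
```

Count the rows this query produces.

INNER JOIN keeps only pairs where the ON condition holds.
Matching on a.vid = b.vid. A NULL in a compared column never satisfies the condition.
- a[0] vid=NULL → no match; dropped.
- a[1] vid=9 → no match; dropped.
- a[2] vid=9 → no match; dropped.
- a[3] vid=2 → 3 match(es) in b → 3 row(s).
- a[4] vid=1 → 2 match(es) in b → 2 row(s).
- a[5] vid=2 → 3 match(es) in b → 3 row(s).
Total: 8 rows.

8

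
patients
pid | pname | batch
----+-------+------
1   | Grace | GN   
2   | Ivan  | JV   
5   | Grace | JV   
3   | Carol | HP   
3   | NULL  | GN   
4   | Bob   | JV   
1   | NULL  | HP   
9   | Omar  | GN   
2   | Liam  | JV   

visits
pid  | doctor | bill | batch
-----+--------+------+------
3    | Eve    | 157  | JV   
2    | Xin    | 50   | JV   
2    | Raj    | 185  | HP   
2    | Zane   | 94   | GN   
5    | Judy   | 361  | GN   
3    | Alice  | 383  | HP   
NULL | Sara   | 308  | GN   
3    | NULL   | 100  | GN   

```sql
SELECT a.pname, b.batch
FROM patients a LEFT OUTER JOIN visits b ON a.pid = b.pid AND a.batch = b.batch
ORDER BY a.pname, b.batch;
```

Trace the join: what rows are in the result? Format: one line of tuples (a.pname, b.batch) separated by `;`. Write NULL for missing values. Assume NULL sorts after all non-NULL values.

(Bob, NULL); (Carol, HP); (Grace, NULL); (Grace, NULL); (Ivan, JV); (Liam, JV); (Omar, NULL); (NULL, GN); (NULL, NULL)

LEFT JOIN keeps every row from `patients`; unmatched rows get NULL for `visits`'s columns.
Matching on a.pid = b.pid AND a.batch = b.batch. A NULL in a compared column never satisfies the condition.
- a (pid=1, batch=GN) has no partner → padded with NULL.
- a (pid=2, batch=JV) pairs with 1 row(s) of b.
- a (pid=5, batch=JV) has no partner → padded with NULL.
- a (pid=3, batch=HP) pairs with 1 row(s) of b.
- a (pid=3, batch=GN) pairs with 1 row(s) of b.
- a (pid=4, batch=JV) has no partner → padded with NULL.
- a (pid=1, batch=HP) has no partner → padded with NULL.
- a (pid=9, batch=GN) has no partner → padded with NULL.
- a (pid=2, batch=JV) pairs with 1 row(s) of b.
After projecting and ordering:
a.pname | b.batch
Bob | NULL
Carol | HP
Grace | NULL
Grace | NULL
Ivan | JV
Liam | JV
Omar | NULL
NULL | GN
NULL | NULL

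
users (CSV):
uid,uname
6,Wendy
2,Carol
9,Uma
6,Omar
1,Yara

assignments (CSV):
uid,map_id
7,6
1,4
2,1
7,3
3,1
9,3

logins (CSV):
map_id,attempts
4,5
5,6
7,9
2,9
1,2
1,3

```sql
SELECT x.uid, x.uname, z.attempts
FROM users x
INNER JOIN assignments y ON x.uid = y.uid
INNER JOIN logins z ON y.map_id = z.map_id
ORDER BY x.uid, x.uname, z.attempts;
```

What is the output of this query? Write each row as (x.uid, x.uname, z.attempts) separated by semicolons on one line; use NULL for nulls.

Evaluate left to right. First `users x INNER JOIN assignments y` on uid: 3 row(s).
Then INNER JOIN `logins z` on map_id: keep only rows whose y.map_id appears in z.

(1, Yara, 5); (2, Carol, 2); (2, Carol, 3)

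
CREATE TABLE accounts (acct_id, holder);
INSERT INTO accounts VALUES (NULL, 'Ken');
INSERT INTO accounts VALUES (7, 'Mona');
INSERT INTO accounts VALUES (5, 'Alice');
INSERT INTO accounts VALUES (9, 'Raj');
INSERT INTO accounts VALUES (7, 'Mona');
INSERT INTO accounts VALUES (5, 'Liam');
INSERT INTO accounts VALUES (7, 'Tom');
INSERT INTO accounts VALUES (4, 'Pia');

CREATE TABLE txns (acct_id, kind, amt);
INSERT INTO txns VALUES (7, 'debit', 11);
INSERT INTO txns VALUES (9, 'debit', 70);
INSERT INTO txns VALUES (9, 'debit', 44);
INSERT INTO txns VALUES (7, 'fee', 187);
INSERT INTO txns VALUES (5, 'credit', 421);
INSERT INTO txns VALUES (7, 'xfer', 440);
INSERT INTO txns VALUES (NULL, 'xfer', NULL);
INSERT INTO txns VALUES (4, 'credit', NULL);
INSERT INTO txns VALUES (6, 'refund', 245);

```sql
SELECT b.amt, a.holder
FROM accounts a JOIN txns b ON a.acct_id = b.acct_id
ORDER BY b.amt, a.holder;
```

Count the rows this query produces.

14

INNER JOIN keeps only pairs where the ON condition holds.
Matching on a.acct_id = b.acct_id. A NULL in a compared column never satisfies the condition.
- a[0] acct_id=NULL → no match; dropped.
- a[1] acct_id=7 → 3 match(es) in b → 3 row(s).
- a[2] acct_id=5 → 1 match(es) in b → 1 row(s).
- a[3] acct_id=9 → 2 match(es) in b → 2 row(s).
- a[4] acct_id=7 → 3 match(es) in b → 3 row(s).
- a[5] acct_id=5 → 1 match(es) in b → 1 row(s).
- a[6] acct_id=7 → 3 match(es) in b → 3 row(s).
- a[7] acct_id=4 → 1 match(es) in b → 1 row(s).
Total: 14 rows.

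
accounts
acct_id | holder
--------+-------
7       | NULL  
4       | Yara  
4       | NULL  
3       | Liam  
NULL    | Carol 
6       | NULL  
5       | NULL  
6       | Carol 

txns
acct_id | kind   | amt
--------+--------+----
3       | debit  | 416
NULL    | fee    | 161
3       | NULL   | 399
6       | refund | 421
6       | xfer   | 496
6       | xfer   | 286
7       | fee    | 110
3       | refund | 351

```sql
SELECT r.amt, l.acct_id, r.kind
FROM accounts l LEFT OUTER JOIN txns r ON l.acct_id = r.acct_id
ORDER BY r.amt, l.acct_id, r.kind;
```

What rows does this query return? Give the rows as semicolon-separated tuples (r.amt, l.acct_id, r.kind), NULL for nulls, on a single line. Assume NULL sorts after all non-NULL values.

(110, 7, fee); (286, 6, xfer); (286, 6, xfer); (351, 3, refund); (399, 3, NULL); (416, 3, debit); (421, 6, refund); (421, 6, refund); (496, 6, xfer); (496, 6, xfer); (NULL, 4, NULL); (NULL, 4, NULL); (NULL, 5, NULL); (NULL, NULL, NULL)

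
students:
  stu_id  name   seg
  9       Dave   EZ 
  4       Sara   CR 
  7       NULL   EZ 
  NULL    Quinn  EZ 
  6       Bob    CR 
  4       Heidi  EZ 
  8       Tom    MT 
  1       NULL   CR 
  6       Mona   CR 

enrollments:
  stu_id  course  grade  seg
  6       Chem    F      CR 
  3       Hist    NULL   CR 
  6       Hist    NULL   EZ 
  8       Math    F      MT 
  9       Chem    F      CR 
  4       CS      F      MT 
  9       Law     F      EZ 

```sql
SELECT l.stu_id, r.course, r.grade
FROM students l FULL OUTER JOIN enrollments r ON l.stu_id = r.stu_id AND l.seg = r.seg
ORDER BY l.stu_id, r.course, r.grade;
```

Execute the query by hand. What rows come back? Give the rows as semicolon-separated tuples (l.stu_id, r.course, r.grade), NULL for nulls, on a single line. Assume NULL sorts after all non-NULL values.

(1, NULL, NULL); (4, NULL, NULL); (4, NULL, NULL); (6, Chem, F); (6, Chem, F); (7, NULL, NULL); (8, Math, F); (9, Law, F); (NULL, CS, F); (NULL, Chem, F); (NULL, Hist, NULL); (NULL, Hist, NULL); (NULL, NULL, NULL)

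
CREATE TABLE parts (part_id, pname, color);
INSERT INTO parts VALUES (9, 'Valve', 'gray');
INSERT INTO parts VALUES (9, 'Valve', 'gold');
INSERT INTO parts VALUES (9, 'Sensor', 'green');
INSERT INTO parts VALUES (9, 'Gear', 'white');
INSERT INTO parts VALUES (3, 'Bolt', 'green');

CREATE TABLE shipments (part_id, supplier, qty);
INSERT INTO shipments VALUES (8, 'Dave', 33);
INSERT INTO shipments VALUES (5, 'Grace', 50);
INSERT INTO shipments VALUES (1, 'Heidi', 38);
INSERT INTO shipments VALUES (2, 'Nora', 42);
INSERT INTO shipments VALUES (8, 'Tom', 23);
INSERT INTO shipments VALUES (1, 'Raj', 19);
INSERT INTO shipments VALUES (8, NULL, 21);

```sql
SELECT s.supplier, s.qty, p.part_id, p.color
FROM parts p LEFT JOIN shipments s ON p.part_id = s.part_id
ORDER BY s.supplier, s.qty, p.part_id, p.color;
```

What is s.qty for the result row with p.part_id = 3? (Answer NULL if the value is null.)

NULL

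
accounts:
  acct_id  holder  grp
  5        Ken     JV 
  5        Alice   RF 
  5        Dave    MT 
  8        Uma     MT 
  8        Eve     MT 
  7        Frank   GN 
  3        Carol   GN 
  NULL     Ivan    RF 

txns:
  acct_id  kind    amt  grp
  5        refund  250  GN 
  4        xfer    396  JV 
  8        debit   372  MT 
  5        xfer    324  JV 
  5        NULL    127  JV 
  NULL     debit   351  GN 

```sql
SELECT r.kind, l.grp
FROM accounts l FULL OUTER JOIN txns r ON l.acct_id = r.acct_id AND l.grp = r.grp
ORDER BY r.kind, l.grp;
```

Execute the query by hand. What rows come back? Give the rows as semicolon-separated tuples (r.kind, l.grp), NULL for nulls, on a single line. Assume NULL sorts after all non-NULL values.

FULL OUTER JOIN keeps every row from both sides; unmatched rows get NULL for the other side's columns.
Matching on l.acct_id = r.acct_id AND l.grp = r.grp. A NULL in a compared column never satisfies the condition.
Matched pairs: 4; unmatched l rows kept: 5; unmatched r rows kept: 3.

(debit, MT); (debit, MT); (debit, NULL); (refund, NULL); (xfer, JV); (xfer, NULL); (NULL, GN); (NULL, GN); (NULL, JV); (NULL, MT); (NULL, RF); (NULL, RF)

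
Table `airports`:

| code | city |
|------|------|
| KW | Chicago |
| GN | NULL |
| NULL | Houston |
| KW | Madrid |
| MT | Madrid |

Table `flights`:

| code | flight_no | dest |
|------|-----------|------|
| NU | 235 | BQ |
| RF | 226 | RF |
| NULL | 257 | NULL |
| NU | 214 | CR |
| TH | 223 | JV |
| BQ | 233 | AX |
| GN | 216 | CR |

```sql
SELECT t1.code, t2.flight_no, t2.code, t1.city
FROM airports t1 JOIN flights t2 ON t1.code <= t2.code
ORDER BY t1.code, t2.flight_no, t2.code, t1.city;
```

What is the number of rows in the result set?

INNER JOIN keeps only pairs where the ON condition holds.
Matching on t1.code <= t2.code. A NULL in a compared column never satisfies the condition.
Matched pairs: 17.
Total: 17 rows.

17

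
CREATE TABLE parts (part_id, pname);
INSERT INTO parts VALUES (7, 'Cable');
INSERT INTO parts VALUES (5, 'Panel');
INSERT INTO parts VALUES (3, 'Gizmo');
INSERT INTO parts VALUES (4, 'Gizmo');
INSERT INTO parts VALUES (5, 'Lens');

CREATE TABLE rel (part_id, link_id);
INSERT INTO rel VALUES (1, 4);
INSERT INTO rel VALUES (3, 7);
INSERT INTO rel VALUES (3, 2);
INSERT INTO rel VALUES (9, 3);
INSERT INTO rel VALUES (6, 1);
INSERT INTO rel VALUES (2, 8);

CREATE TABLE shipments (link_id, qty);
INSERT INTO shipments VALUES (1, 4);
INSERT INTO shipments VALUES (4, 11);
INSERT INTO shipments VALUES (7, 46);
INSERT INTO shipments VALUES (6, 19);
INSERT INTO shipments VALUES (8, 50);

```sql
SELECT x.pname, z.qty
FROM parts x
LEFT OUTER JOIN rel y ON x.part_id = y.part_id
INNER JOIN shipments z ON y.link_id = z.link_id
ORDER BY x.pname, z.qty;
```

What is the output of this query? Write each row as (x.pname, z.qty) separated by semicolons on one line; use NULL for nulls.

Step 1 — x LEFT JOIN y on part_id → 6 row(s).
Then INNER JOIN `shipments z` on link_id: keep only rows whose y.link_id appears in z.

(Gizmo, 46)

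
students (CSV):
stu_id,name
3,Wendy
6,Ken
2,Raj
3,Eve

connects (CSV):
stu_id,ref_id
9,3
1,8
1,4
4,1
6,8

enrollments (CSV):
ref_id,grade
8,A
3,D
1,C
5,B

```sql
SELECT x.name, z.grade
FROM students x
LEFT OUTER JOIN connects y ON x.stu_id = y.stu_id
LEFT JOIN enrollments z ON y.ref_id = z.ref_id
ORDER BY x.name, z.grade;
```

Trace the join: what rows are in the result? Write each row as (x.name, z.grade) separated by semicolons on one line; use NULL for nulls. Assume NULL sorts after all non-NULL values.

(Eve, NULL); (Ken, A); (Raj, NULL); (Wendy, NULL)

Evaluate left to right. First `students x LEFT JOIN connects y` on stu_id: 4 row(s).
Then LEFT JOIN `enrollments z` on ref_id: each of those 4 rows is kept; rows whose y.ref_id has no match in z get NULL for z's columns.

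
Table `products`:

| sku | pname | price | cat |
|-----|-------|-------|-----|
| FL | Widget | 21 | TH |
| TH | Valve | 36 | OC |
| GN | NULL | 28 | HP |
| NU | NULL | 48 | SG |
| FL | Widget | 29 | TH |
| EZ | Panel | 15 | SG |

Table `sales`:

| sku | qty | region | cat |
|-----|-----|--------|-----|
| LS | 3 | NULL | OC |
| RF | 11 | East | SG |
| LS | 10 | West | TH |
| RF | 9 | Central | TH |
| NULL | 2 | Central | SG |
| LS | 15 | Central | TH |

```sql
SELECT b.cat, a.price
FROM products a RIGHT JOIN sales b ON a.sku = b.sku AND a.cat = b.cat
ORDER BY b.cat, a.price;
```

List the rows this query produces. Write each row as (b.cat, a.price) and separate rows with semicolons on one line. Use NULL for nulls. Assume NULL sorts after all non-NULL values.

RIGHT JOIN keeps every row from `sales`; unmatched rows get NULL for `products`'s columns.
Matching on a.sku = b.sku AND a.cat = b.cat. A NULL in a compared column never satisfies the condition.
- sku=FL, cat=TH: no matching b row.
- sku=TH, cat=OC: no matching b row.
- sku=GN, cat=HP: no matching b row.
- sku=NU, cat=SG: no matching b row.
- sku=FL, cat=TH: no matching b row.
- sku=EZ, cat=SG: no matching b row.
- 6 row(s) from b found no a partner → padded with NULL.
After projecting and ordering:
b.cat | a.price
OC | NULL
SG | NULL
SG | NULL
TH | NULL
TH | NULL
TH | NULL

(OC, NULL); (SG, NULL); (SG, NULL); (TH, NULL); (TH, NULL); (TH, NULL)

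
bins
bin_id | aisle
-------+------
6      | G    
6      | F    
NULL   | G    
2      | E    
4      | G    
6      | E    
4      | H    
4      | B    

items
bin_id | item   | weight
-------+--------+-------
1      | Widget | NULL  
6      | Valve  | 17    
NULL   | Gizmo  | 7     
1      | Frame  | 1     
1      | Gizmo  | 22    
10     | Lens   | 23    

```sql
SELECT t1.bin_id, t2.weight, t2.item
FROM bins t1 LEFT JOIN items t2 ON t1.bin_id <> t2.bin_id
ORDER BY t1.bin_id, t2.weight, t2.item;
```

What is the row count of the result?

33

LEFT JOIN keeps every row from `bins`; unmatched rows get NULL for `items`'s columns.
Matching on t1.bin_id <> t2.bin_id. A NULL in a compared column never satisfies the condition.
Matched pairs: 32; unmatched t1 rows kept: 1.
Total: 32 matched + 1 padded = 33 rows.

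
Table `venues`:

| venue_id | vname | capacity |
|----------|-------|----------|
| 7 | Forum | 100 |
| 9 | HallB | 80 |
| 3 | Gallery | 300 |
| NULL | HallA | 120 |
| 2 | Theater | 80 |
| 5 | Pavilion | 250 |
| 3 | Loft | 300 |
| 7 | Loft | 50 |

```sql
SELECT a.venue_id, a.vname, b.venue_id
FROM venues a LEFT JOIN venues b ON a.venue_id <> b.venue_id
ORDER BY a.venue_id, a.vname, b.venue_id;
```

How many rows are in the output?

39

LEFT JOIN keeps every row from `venues a`; unmatched rows get NULL for `venues b`'s columns.
Matching on a.venue_id <> b.venue_id. A NULL in a compared column never satisfies the condition.
Matched pairs: 38; unmatched a rows kept: 1.
Total: 38 matched + 1 padded = 39 rows.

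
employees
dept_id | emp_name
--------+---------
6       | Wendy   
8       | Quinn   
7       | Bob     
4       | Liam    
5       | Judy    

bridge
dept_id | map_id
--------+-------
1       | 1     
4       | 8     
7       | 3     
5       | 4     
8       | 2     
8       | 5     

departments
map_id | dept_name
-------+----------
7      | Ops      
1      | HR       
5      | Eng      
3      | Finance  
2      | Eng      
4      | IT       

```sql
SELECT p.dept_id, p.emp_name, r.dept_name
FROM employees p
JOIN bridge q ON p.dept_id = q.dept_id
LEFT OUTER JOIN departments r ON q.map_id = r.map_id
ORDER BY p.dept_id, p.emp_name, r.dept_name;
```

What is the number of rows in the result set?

Evaluate left to right. First `employees p INNER JOIN bridge q` on dept_id: 5 row(s).
Then LEFT JOIN `departments r` on map_id: each of those 5 rows is kept; rows whose q.map_id has no match in r get NULL for r's columns.
Result: 5 row(s).

5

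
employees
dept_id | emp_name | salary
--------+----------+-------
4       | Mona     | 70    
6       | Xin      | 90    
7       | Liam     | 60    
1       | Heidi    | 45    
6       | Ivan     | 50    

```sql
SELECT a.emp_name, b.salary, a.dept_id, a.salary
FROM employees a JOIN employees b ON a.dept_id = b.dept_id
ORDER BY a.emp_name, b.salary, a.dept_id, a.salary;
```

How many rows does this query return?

INNER JOIN keeps only pairs where the ON condition holds.
Matching on a.dept_id = b.dept_id.
- a row (dept_id=4): matches 1 b row(s) → 1 output row(s).
- a row (dept_id=6): matches 2 b row(s) → 2 output row(s).
- a row (dept_id=7): matches 1 b row(s) → 1 output row(s).
- a row (dept_id=1): matches 1 b row(s) → 1 output row(s).
- a row (dept_id=6): matches 2 b row(s) → 2 output row(s).
Total: 7 rows.

7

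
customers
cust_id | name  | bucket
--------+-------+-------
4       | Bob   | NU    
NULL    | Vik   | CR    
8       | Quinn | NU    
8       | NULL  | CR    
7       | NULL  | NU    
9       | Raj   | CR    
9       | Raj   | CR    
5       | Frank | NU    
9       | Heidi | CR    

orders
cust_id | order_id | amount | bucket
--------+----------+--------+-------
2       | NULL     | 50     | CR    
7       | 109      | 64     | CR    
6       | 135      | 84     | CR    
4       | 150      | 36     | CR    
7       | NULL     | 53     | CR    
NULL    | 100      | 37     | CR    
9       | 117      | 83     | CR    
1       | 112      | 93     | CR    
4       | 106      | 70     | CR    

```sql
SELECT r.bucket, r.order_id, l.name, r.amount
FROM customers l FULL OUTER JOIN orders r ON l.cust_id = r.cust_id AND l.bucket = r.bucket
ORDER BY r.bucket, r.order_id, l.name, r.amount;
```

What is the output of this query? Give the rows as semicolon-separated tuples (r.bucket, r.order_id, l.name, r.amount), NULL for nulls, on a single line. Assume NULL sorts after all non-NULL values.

(CR, 100, NULL, 37); (CR, 106, NULL, 70); (CR, 109, NULL, 64); (CR, 112, NULL, 93); (CR, 117, Heidi, 83); (CR, 117, Raj, 83); (CR, 117, Raj, 83); (CR, 135, NULL, 84); (CR, 150, NULL, 36); (CR, NULL, NULL, 50); (CR, NULL, NULL, 53); (NULL, NULL, Bob, NULL); (NULL, NULL, Frank, NULL); (NULL, NULL, Quinn, NULL); (NULL, NULL, Vik, NULL); (NULL, NULL, NULL, NULL); (NULL, NULL, NULL, NULL)

FULL OUTER JOIN keeps every row from both sides; unmatched rows get NULL for the other side's columns.
Matching on l.cust_id = r.cust_id AND l.bucket = r.bucket. A NULL in a compared column never satisfies the condition.
- l row (cust_id=4, bucket=NU): no match → kept, r columns NULL.
- l row (cust_id=NULL, bucket=CR): no match → kept, r columns NULL.
- l row (cust_id=8, bucket=NU): no match → kept, r columns NULL.
- l row (cust_id=8, bucket=CR): no match → kept, r columns NULL.
- l row (cust_id=7, bucket=NU): no match → kept, r columns NULL.
- l row (cust_id=9, bucket=CR): matches 1 r row(s) → 1 output row(s).
- l row (cust_id=9, bucket=CR): matches 1 r row(s) → 1 output row(s).
- l row (cust_id=5, bucket=NU): no match → kept, r columns NULL.
- l row (cust_id=9, bucket=CR): matches 1 r row(s) → 1 output row(s).
- plus 8 unmatched r row(s), each kept with NULL l columns.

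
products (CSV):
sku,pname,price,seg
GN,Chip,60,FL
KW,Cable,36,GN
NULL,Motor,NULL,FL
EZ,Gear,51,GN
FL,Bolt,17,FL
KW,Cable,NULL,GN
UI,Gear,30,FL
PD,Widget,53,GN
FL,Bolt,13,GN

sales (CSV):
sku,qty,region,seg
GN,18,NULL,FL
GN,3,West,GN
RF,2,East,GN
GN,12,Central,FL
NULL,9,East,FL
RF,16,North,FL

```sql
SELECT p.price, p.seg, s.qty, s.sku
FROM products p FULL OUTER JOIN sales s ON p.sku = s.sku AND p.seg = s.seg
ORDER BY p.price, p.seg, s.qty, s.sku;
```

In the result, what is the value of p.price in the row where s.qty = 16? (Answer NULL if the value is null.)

NULL

FULL OUTER JOIN keeps every row from both sides; unmatched rows get NULL for the other side's columns.
Matching on p.sku = s.sku AND p.seg = s.seg. A NULL in a compared column never satisfies the condition.
- p row (sku=GN, seg=FL): matches 2 s row(s) → 2 output row(s).
- p row (sku=KW, seg=GN): no match → kept, s columns NULL.
- p row (sku=NULL, seg=FL): no match → kept, s columns NULL.
- p row (sku=EZ, seg=GN): no match → kept, s columns NULL.
- p row (sku=FL, seg=FL): no match → kept, s columns NULL.
- p row (sku=KW, seg=GN): no match → kept, s columns NULL.
- p row (sku=UI, seg=FL): no match → kept, s columns NULL.
- p row (sku=PD, seg=GN): no match → kept, s columns NULL.
- p row (sku=FL, seg=GN): no match → kept, s columns NULL.
- 4 row(s) from s found no p partner → padded with NULL.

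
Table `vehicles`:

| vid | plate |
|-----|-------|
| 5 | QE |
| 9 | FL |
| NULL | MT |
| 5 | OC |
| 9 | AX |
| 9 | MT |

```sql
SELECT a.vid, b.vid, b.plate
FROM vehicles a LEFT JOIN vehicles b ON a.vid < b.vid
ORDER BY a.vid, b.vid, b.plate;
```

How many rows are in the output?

10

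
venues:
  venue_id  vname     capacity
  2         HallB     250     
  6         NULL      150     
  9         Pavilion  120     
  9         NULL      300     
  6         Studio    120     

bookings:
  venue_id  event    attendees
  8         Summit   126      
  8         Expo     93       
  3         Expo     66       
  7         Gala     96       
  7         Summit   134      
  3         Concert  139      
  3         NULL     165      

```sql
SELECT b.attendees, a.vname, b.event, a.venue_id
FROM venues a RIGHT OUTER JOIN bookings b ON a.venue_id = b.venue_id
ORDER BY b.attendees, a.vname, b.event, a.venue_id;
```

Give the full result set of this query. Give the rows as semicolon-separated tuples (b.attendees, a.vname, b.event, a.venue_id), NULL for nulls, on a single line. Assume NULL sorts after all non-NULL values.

(66, NULL, Expo, NULL); (93, NULL, Expo, NULL); (96, NULL, Gala, NULL); (126, NULL, Summit, NULL); (134, NULL, Summit, NULL); (139, NULL, Concert, NULL); (165, NULL, NULL, NULL)

RIGHT JOIN keeps every row from `bookings`; unmatched rows get NULL for `venues`'s columns.
Matching on a.venue_id = b.venue_id.
- a (venue_id=2) has no partner in b.
- a (venue_id=6) has no partner in b.
- a (venue_id=9) has no partner in b.
- a (venue_id=9) has no partner in b.
- a (venue_id=6) has no partner in b.
- 7 row(s) from b found no a partner → padded with NULL.
After projecting and ordering:
b.attendees | a.vname | b.event | a.venue_id
66 | NULL | Expo | NULL
93 | NULL | Expo | NULL
96 | NULL | Gala | NULL
126 | NULL | Summit | NULL
134 | NULL | Summit | NULL
139 | NULL | Concert | NULL
165 | NULL | NULL | NULL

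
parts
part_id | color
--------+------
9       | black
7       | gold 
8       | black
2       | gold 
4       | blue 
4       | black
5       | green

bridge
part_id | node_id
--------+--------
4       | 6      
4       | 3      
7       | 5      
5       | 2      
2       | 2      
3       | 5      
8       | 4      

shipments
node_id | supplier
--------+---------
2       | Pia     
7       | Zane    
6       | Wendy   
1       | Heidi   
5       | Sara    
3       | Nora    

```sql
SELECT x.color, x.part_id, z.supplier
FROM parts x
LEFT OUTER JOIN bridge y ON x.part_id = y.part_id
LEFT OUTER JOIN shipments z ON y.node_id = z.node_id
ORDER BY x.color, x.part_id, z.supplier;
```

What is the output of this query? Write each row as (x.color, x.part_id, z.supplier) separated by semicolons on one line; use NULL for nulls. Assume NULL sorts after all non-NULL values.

(black, 4, Nora); (black, 4, Wendy); (black, 8, NULL); (black, 9, NULL); (blue, 4, Nora); (blue, 4, Wendy); (gold, 2, Pia); (gold, 7, Sara); (green, 5, Pia)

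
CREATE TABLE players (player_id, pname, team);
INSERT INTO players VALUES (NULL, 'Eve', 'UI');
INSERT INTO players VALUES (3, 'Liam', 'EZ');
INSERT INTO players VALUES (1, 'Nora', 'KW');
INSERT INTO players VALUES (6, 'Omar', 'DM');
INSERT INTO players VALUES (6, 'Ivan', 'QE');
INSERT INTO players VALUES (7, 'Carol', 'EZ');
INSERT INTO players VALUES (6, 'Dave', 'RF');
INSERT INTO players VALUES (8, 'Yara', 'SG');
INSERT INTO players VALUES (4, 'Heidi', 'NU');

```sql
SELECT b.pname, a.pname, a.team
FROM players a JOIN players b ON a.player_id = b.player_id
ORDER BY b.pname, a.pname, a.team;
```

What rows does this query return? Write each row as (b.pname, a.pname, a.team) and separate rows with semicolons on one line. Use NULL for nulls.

(Carol, Carol, EZ); (Dave, Dave, RF); (Dave, Ivan, QE); (Dave, Omar, DM); (Heidi, Heidi, NU); (Ivan, Dave, RF); (Ivan, Ivan, QE); (Ivan, Omar, DM); (Liam, Liam, EZ); (Nora, Nora, KW); (Omar, Dave, RF); (Omar, Ivan, QE); (Omar, Omar, DM); (Yara, Yara, SG)

INNER JOIN keeps only pairs where the ON condition holds.
Matching on a.player_id = b.player_id. A NULL in a compared column never satisfies the condition.
Matched pairs: 14.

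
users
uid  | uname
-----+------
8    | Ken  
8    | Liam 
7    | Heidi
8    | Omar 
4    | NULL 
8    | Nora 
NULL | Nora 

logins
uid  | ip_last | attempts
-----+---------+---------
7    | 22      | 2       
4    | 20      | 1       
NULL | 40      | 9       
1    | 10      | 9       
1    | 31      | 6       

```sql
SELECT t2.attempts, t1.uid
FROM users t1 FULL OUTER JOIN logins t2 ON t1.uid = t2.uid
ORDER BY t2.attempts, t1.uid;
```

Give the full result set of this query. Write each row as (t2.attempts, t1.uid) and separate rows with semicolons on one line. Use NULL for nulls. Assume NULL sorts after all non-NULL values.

(1, 4); (2, 7); (6, NULL); (9, NULL); (9, NULL); (NULL, 8); (NULL, 8); (NULL, 8); (NULL, 8); (NULL, NULL)

FULL OUTER JOIN keeps every row from both sides; unmatched rows get NULL for the other side's columns.
Matching on t1.uid = t2.uid. A NULL in a compared column never satisfies the condition.
- uid=8: no t2 row matches, row kept with t2 columns NULL.
- uid=8: no t2 row matches, row kept with t2 columns NULL.
- uid=7: 1 matching t2 row(s), so 1 row(s) emitted.
- uid=8: no t2 row matches, row kept with t2 columns NULL.
- uid=4: 1 matching t2 row(s), so 1 row(s) emitted.
- uid=8: no t2 row matches, row kept with t2 columns NULL.
- uid=NULL: no t2 row matches, row kept with t2 columns NULL.
- 3 row(s) from t2 found no t1 partner → padded with NULL.
After projecting and ordering:
t2.attempts | t1.uid
1 | 4
2 | 7
6 | NULL
9 | NULL
9 | NULL
NULL | 8
NULL | 8
NULL | 8
NULL | 8
NULL | NULL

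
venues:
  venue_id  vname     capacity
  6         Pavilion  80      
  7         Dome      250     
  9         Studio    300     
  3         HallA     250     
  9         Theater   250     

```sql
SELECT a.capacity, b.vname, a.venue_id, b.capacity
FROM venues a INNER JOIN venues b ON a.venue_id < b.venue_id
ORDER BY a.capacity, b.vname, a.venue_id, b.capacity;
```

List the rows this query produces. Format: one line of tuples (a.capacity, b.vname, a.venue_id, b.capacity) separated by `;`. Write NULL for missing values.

(80, Dome, 6, 250); (80, Studio, 6, 300); (80, Theater, 6, 250); (250, Dome, 3, 250); (250, Pavilion, 3, 80); (250, Studio, 3, 300); (250, Studio, 7, 300); (250, Theater, 3, 250); (250, Theater, 7, 250)

INNER JOIN keeps only pairs where the ON condition holds.
Matching on a.venue_id < b.venue_id.
- a (venue_id=6) pairs with 3 row(s) of b.
- a (venue_id=7) pairs with 2 row(s) of b.
- a (venue_id=9) has no partner → excluded.
- a (venue_id=3) pairs with 4 row(s) of b.
- a (venue_id=9) has no partner → excluded.
After projecting and ordering:
a.capacity | b.vname | a.venue_id | b.capacity
80 | Dome | 6 | 250
80 | Studio | 6 | 300
80 | Theater | 6 | 250
250 | Dome | 3 | 250
250 | Pavilion | 3 | 80
250 | Studio | 3 | 300
250 | Studio | 7 | 300
250 | Theater | 3 | 250
250 | Theater | 7 | 250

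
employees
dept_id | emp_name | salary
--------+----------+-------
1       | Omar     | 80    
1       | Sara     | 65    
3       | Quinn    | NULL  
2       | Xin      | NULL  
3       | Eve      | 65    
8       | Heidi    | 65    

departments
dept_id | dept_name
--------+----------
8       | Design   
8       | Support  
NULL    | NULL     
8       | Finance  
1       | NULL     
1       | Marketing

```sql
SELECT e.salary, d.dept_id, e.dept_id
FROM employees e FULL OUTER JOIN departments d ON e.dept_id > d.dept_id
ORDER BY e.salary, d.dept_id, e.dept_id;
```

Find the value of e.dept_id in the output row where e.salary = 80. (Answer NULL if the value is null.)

1

FULL OUTER JOIN keeps every row from both sides; unmatched rows get NULL for the other side's columns.
Matching on e.dept_id > d.dept_id. A NULL in a compared column never satisfies the condition.
- e row (dept_id=1): no match → kept, d columns NULL.
- e row (dept_id=1): no match → kept, d columns NULL.
- e row (dept_id=3): matches 2 d row(s) → 2 output row(s).
- e row (dept_id=2): matches 2 d row(s) → 2 output row(s).
- e row (dept_id=3): matches 2 d row(s) → 2 output row(s).
- e row (dept_id=8): matches 2 d row(s) → 2 output row(s).
- 4 row(s) from d found no e partner → padded with NULL.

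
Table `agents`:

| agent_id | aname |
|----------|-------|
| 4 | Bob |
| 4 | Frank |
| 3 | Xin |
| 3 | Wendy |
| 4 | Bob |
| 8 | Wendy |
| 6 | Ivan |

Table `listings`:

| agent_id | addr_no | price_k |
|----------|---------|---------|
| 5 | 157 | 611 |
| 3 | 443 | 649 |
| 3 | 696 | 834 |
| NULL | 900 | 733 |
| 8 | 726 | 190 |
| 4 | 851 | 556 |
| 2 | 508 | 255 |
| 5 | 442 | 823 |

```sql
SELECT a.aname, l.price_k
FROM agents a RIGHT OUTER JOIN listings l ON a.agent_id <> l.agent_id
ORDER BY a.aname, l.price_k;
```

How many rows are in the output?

42

RIGHT JOIN keeps every row from `listings`; unmatched rows get NULL for `agents`'s columns.
Matching on a.agent_id <> l.agent_id. A NULL in a compared column never satisfies the condition.
- a[0] agent_id=4 → 6 match(es) in l → 6 row(s).
- a[1] agent_id=4 → 6 match(es) in l → 6 row(s).
- a[2] agent_id=3 → 5 match(es) in l → 5 row(s).
- a[3] agent_id=3 → 5 match(es) in l → 5 row(s).
- a[4] agent_id=4 → 6 match(es) in l → 6 row(s).
- a[5] agent_id=8 → 6 match(es) in l → 6 row(s).
- a[6] agent_id=6 → 7 match(es) in l → 7 row(s).
- 1 l row(s) had no a match → kept, a columns NULL.
Total: 41 matched + 1 padded = 42 rows.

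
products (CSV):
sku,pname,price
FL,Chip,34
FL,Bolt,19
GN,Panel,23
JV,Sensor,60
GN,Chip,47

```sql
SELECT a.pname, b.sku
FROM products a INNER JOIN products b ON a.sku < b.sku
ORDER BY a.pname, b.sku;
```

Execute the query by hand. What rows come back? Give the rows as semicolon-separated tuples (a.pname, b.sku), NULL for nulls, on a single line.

INNER JOIN keeps only pairs where the ON condition holds.
Matching on a.sku < b.sku.
Matched pairs: 8.

(Bolt, GN); (Bolt, GN); (Bolt, JV); (Chip, GN); (Chip, GN); (Chip, JV); (Chip, JV); (Panel, JV)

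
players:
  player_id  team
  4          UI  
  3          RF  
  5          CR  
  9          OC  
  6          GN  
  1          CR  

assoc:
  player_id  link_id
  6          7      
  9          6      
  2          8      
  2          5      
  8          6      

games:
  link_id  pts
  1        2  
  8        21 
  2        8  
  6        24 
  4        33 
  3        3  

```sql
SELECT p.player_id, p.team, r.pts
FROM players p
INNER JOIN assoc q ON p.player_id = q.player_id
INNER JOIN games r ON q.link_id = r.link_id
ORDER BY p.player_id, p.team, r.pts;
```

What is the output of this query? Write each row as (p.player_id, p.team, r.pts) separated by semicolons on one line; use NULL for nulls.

Evaluate left to right. First `players p INNER JOIN assoc q` on player_id: 2 row(s).
Then INNER JOIN `games r` on link_id: keep only rows whose q.link_id appears in r.

(9, OC, 24)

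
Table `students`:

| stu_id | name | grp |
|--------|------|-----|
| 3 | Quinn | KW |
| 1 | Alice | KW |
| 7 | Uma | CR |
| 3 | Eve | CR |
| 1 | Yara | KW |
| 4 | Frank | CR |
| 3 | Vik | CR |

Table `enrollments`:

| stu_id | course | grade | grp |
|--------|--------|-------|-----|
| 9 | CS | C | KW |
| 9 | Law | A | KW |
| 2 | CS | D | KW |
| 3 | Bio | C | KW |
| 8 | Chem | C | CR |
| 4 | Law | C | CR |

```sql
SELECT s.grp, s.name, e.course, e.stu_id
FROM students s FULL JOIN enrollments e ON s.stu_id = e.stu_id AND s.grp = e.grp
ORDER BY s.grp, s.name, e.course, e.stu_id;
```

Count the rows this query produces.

FULL OUTER JOIN keeps every row from both sides; unmatched rows get NULL for the other side's columns.
Matching on s.stu_id = e.stu_id AND s.grp = e.grp.
Matched pairs: 2; unmatched s rows kept: 5; unmatched e rows kept: 4.
Total: 2 matched + 9 padded = 11 rows.

11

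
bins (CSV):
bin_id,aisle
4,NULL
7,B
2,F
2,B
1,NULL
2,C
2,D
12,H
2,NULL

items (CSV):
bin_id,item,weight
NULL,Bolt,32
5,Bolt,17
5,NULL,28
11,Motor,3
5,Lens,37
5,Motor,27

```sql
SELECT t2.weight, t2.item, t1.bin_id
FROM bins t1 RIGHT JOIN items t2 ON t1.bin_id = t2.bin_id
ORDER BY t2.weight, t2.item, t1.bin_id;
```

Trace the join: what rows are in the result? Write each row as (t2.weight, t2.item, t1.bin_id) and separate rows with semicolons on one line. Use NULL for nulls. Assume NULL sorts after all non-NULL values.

RIGHT JOIN keeps every row from `items`; unmatched rows get NULL for `bins`'s columns.
Matching on t1.bin_id = t2.bin_id. A NULL in a compared column never satisfies the condition.
- t1 (bin_id=4) has no partner in t2.
- t1 (bin_id=7) has no partner in t2.
- t1 (bin_id=2) has no partner in t2.
- t1 (bin_id=2) has no partner in t2.
- t1 (bin_id=1) has no partner in t2.
- t1 (bin_id=2) has no partner in t2.
- t1 (bin_id=2) has no partner in t2.
- t1 (bin_id=12) has no partner in t2.
- t1 (bin_id=2) has no partner in t2.
- 6 row(s) from t2 found no t1 partner → padded with NULL.
After projecting and ordering:
t2.weight | t2.item | t1.bin_id
3 | Motor | NULL
17 | Bolt | NULL
27 | Motor | NULL
28 | NULL | NULL
32 | Bolt | NULL
37 | Lens | NULL

(3, Motor, NULL); (17, Bolt, NULL); (27, Motor, NULL); (28, NULL, NULL); (32, Bolt, NULL); (37, Lens, NULL)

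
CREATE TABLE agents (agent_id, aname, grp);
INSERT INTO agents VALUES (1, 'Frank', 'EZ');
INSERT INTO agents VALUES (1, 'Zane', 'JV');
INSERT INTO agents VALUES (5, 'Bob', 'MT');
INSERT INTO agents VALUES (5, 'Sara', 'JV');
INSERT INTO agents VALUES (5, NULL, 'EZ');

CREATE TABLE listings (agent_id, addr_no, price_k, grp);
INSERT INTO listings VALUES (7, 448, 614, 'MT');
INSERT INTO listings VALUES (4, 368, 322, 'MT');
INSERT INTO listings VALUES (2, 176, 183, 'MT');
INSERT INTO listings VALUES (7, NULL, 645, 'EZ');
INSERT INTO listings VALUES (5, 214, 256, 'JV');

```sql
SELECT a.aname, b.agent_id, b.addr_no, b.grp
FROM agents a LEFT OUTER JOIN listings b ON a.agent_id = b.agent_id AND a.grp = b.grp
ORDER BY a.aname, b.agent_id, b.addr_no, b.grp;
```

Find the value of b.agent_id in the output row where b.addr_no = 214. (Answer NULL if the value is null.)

5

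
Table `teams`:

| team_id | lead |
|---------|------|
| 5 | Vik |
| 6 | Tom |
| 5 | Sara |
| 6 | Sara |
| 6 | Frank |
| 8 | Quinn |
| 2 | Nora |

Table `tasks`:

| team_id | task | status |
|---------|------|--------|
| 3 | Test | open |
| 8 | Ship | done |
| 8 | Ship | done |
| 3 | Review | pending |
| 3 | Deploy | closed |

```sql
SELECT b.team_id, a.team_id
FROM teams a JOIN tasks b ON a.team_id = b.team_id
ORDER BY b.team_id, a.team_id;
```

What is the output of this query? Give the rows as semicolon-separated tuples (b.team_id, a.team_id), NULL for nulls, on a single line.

INNER JOIN keeps only pairs where the ON condition holds.
Matching on a.team_id = b.team_id.
- a (team_id=5) has no partner → excluded.
- a (team_id=6) has no partner → excluded.
- a (team_id=5) has no partner → excluded.
- a (team_id=6) has no partner → excluded.
- a (team_id=6) has no partner → excluded.
- a (team_id=8) pairs with 2 row(s) of b.
- a (team_id=2) has no partner → excluded.
After projecting and ordering:
b.team_id | a.team_id
8 | 8
8 | 8

(8, 8); (8, 8)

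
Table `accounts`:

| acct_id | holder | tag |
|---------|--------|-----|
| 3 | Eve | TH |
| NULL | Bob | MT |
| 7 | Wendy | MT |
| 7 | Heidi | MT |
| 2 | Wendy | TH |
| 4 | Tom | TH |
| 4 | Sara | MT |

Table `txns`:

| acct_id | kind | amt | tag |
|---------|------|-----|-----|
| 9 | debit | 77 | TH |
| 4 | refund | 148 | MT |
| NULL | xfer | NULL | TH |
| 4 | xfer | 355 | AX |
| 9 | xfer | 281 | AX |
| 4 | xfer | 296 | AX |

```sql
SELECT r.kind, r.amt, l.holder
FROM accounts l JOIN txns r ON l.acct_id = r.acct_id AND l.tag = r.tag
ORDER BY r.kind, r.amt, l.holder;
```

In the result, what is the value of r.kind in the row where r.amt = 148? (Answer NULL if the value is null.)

refund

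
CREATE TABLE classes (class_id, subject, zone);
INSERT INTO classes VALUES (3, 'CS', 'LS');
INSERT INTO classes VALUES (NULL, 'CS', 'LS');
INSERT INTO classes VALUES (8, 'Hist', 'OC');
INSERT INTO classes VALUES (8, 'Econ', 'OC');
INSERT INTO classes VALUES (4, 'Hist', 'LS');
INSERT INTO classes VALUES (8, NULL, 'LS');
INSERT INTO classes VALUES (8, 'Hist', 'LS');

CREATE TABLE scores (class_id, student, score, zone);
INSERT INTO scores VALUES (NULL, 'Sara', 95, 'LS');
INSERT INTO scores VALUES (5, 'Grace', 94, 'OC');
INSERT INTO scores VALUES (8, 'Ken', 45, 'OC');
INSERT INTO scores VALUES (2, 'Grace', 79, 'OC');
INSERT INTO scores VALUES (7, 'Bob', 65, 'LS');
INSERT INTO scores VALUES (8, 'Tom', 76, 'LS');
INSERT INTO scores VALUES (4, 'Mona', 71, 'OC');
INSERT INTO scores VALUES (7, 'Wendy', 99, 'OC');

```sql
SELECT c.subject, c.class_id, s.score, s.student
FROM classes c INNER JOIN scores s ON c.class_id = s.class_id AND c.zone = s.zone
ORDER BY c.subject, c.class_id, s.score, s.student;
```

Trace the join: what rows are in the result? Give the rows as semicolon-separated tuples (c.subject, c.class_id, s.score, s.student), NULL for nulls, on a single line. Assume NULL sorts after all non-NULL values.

INNER JOIN keeps only pairs where the ON condition holds.
Matching on c.class_id = s.class_id AND c.zone = s.zone. A NULL in a compared column never satisfies the condition.
- c (class_id=3, zone=LS) has no partner → excluded.
- c (class_id=NULL, zone=LS) has no partner → excluded.
- c (class_id=8, zone=OC) pairs with 1 row(s) of s.
- c (class_id=8, zone=OC) pairs with 1 row(s) of s.
- c (class_id=4, zone=LS) has no partner → excluded.
- c (class_id=8, zone=LS) pairs with 1 row(s) of s.
- c (class_id=8, zone=LS) pairs with 1 row(s) of s.
After projecting and ordering:
c.subject | c.class_id | s.score | s.student
Econ | 8 | 45 | Ken
Hist | 8 | 45 | Ken
Hist | 8 | 76 | Tom
NULL | 8 | 76 | Tom

(Econ, 8, 45, Ken); (Hist, 8, 45, Ken); (Hist, 8, 76, Tom); (NULL, 8, 76, Tom)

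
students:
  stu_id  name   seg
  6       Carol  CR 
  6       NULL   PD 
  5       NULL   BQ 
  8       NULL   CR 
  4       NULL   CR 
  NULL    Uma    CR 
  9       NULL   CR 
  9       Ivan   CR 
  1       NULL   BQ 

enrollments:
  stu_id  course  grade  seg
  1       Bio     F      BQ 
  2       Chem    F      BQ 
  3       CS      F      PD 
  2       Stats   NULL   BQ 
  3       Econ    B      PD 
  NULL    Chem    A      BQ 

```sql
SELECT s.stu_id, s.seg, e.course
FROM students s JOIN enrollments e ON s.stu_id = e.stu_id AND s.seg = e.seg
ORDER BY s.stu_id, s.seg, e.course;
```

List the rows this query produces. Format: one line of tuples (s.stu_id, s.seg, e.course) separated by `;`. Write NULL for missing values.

(1, BQ, Bio)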